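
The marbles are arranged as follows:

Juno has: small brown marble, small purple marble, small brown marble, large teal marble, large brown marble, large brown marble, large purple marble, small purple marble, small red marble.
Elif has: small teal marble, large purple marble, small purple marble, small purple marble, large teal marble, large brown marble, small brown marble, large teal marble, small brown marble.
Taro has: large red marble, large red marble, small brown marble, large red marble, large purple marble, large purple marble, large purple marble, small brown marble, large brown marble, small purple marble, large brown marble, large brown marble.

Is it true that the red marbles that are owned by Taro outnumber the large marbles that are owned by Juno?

False

|red marbles owned by Taro| = 3.
|large marbles owned by Juno| = 4.
The claim requires 3 > 4, which does not hold.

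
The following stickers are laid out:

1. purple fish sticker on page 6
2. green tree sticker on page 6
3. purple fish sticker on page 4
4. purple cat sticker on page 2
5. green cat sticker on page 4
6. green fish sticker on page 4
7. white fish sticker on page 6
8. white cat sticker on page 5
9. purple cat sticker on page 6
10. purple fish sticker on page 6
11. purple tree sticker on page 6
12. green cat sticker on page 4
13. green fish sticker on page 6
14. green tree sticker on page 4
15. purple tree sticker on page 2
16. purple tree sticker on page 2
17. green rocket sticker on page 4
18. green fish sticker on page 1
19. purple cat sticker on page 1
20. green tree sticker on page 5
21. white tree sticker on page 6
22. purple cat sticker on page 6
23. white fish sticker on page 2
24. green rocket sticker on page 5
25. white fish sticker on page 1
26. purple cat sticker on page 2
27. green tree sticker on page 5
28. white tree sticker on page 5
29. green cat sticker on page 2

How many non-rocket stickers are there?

27

Total stickers: 29; with the excluded value: 2; remaining 29 − 2 = 27.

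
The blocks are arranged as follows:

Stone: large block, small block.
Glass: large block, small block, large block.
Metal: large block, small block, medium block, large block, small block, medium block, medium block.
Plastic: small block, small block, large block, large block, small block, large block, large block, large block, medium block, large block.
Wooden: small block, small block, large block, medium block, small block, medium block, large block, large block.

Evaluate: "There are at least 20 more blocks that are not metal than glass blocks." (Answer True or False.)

True

blocks that are not metal: 23.
glass blocks: 3.
The claim requires 23 − 3 = 20 ≥ 20, which holds.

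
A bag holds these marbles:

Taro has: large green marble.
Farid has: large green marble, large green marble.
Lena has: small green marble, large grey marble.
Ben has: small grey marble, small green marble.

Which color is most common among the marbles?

green

Counts by color: green 5, grey 2.
The maximum is 5, held uniquely by green.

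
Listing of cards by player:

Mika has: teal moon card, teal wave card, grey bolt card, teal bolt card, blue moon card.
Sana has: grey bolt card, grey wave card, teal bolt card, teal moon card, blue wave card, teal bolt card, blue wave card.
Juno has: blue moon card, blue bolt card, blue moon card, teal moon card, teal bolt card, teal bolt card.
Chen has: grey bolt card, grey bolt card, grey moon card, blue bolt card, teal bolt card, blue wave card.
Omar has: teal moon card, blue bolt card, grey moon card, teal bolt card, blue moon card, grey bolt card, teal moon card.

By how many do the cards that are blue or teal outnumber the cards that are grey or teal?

cards that are blue or teal: 23.
cards that are grey or teal: 21.
23 − 21 = 2.

2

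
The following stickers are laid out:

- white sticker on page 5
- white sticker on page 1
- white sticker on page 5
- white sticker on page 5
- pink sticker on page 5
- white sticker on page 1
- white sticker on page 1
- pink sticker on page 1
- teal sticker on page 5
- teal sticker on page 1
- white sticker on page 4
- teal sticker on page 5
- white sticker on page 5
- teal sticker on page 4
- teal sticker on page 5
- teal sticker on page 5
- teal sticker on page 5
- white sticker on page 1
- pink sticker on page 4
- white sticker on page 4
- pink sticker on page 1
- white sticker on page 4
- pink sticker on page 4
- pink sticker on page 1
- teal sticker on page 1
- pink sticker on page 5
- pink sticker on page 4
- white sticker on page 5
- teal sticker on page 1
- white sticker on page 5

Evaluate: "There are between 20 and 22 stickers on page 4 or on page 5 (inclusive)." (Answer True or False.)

stickers on page 4 or on page 5: 20.
The claim requires 20 ≤ 20 ≤ 22, which holds.

True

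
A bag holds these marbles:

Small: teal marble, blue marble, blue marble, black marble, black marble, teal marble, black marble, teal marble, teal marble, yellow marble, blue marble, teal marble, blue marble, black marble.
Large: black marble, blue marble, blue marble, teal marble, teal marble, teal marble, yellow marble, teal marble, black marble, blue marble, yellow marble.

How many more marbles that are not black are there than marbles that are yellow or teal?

marbles that are not black: 19.
marbles that are yellow or teal: 12.
19 − 12 = 7.

7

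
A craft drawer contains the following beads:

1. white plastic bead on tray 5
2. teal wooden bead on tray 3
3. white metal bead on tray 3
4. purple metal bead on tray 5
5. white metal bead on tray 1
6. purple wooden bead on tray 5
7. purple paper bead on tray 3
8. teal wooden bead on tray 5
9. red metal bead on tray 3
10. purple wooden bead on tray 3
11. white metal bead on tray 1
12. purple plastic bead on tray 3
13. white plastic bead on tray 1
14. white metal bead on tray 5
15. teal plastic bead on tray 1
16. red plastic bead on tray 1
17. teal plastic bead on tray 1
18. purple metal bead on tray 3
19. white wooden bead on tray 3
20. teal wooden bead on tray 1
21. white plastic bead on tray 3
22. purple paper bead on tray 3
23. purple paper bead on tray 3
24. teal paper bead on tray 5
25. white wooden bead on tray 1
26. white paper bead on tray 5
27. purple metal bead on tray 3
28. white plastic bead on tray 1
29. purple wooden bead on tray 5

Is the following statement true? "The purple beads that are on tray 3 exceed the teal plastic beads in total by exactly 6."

There are 7 purple beads on tray 3.
There are 2 teal plastic beads.
The claim requires 7 − 2 (= 5) to equal 6, which does not hold.

False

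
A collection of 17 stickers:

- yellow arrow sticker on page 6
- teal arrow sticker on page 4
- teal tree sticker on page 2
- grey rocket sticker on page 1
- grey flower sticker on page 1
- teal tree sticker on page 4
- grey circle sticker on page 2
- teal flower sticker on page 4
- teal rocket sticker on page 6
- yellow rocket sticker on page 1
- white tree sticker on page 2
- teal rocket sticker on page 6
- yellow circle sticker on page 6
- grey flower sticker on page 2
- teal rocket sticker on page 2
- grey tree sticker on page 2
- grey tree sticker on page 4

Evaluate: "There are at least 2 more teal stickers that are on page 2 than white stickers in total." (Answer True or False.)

False

teal stickers on page 2: 2.
white stickers: 1.
The claim requires 2 − 1 = 1 ≥ 2, which does not hold.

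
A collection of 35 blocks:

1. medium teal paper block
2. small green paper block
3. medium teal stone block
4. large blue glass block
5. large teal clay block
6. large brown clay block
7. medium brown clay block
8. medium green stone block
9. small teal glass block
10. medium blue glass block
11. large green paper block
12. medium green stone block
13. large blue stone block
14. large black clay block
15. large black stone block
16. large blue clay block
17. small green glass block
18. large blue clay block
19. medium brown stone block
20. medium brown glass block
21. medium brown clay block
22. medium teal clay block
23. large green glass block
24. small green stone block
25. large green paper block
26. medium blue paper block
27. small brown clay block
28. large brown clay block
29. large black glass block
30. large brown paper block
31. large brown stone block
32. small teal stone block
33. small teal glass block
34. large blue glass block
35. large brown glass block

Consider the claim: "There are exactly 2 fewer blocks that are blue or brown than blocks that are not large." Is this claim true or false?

False

There are 17 blocks that are blue or brown.
There are 18 blocks that are not large.
The claim requires 18 − 17 (= 1) to equal 2, which does not hold.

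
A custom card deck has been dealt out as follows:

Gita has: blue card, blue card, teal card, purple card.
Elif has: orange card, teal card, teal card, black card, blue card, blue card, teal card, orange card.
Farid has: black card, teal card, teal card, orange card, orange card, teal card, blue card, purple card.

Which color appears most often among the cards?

Counts by color: teal 7, blue 5, orange 4, purple 2, black 2.
The maximum is 7, held uniquely by teal.

teal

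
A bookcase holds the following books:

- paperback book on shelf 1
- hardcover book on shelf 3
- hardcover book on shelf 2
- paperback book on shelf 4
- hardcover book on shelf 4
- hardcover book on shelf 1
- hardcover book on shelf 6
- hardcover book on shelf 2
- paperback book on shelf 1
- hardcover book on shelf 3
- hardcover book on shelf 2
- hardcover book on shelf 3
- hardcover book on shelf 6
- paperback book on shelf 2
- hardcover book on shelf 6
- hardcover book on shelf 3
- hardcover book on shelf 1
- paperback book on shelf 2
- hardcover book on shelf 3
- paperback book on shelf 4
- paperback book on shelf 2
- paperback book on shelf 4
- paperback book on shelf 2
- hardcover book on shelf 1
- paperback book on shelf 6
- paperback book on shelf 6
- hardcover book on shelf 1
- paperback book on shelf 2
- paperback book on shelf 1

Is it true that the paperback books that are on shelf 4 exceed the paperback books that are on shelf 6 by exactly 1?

True

paperback books on shelf 4: 3.
paperback books on shelf 6: 2.
The claim requires 3 − 2 (= 1) to equal 1, which holds.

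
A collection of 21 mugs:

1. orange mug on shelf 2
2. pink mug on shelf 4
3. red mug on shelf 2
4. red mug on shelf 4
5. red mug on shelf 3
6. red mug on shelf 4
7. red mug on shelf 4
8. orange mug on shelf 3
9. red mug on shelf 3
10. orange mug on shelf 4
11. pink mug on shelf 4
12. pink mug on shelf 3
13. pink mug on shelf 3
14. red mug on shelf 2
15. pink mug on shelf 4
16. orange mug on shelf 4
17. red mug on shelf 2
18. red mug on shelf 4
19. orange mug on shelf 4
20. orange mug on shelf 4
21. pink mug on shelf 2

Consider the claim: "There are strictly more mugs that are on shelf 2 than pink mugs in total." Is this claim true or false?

mugs on shelf 2: 5.
pink mugs: 6.
The claim requires 5 > 6, which does not hold.

False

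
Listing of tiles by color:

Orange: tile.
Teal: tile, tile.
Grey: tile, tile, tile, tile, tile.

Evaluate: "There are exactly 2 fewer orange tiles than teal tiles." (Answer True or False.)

False

orange tiles: 1.
teal tiles: 2.
The claim requires 2 − 1 (= 1) to equal 2, which does not hold.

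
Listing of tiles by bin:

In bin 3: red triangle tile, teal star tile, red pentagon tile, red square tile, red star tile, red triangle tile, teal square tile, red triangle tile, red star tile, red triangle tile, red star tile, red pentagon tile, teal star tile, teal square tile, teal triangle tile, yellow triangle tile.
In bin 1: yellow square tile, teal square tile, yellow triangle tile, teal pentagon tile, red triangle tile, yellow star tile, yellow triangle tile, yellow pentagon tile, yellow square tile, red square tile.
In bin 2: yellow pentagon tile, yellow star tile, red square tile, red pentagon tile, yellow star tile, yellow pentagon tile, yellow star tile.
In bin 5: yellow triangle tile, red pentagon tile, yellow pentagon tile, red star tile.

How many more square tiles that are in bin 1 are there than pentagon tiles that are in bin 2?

square tiles in bin 1: 4.
pentagon tiles in bin 2: 3.
4 − 3 = 1.

1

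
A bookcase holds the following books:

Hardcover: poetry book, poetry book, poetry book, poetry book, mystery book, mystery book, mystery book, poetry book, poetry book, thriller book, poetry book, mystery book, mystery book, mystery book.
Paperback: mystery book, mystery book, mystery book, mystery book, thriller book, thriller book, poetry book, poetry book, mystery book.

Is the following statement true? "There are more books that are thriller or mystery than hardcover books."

There are 14 books that are thriller or mystery.
There are 14 hardcover books.
The claim requires 14 > 14, which does not hold.

False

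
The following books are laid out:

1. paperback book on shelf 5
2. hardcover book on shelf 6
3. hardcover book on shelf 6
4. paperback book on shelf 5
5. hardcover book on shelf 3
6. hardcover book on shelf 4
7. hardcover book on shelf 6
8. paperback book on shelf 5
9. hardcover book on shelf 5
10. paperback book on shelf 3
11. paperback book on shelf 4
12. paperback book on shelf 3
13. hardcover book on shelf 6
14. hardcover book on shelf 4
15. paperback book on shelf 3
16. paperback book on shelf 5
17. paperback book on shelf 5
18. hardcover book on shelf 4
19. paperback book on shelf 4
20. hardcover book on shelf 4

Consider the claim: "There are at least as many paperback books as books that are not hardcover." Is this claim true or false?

True

|paperback books| = 10.
|books that are not hardcover| = 10.
The claim requires 10 ≥ 10, which holds.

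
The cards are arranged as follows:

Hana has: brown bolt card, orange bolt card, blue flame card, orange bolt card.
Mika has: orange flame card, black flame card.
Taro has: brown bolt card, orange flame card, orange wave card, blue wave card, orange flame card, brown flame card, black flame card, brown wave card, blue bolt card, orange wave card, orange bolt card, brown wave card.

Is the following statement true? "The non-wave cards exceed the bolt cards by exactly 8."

|non-wave cards| = 13.
|bolt cards| = 6.
The claim requires 13 − 6 (= 7) to equal 8, which does not hold.

False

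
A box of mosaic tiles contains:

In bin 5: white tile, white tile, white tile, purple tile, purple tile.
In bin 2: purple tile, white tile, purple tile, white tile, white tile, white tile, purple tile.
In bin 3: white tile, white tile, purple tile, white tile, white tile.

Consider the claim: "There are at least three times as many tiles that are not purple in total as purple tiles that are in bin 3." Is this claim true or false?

True

tiles that are not purple: 11.
purple tiles in bin 3: 1.
The claim requires 11 ≥ 3 × 1 = 3, which holds.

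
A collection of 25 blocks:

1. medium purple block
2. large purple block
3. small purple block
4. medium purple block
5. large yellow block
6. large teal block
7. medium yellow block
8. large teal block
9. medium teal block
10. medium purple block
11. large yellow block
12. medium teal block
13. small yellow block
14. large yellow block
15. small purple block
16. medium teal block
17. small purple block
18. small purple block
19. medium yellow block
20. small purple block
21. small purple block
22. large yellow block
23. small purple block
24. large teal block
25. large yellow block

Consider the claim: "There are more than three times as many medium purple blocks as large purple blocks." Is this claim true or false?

medium purple blocks: 3.
large purple blocks: 1.
The claim requires 3 > 3 × 1 = 3, which does not hold.

False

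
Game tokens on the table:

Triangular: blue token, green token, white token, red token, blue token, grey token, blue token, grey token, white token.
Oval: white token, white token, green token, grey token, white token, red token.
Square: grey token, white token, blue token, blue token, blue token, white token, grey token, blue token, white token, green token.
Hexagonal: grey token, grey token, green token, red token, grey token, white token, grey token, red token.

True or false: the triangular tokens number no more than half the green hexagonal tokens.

|triangular tokens| = 9.
|green hexagonal tokens| = 1.
The claim requires 2 × 9 = 18 ≤ 1, which does not hold.

False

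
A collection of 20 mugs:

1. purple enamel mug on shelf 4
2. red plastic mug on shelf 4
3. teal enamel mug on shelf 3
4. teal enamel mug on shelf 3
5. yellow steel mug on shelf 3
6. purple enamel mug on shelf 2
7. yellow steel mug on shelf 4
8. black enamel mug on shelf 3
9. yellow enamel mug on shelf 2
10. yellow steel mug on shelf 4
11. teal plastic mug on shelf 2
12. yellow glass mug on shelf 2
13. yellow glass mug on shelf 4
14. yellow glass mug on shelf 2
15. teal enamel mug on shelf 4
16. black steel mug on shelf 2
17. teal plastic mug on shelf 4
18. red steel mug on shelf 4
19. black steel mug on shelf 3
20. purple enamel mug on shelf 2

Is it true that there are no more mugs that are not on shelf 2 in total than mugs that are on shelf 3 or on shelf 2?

False

There are 13 mugs that are not on shelf 2.
There are 12 mugs on shelf 3 or on shelf 2.
The claim requires 13 ≤ 12, which does not hold.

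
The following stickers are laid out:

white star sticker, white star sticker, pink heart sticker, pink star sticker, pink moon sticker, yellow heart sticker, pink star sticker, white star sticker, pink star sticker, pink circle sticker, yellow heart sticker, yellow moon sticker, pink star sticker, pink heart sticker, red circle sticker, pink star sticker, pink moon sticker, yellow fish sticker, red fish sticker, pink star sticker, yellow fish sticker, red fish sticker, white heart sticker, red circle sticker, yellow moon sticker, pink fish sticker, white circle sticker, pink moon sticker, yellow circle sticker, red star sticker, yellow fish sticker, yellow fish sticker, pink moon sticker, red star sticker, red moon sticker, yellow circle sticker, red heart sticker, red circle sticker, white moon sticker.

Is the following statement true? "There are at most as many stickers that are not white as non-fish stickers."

False

stickers that are not white: 33.
non-fish stickers: 32.
The claim requires 33 ≤ 32, which does not hold.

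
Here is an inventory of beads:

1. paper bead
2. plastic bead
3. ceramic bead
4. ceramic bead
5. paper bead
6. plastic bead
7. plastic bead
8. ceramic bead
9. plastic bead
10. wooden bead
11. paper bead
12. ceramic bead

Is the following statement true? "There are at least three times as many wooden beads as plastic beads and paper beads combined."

wooden beads: 1.
plastic beads: 4; paper beads: 3; combined: 4 + 3 = 7.
The claim requires 1 ≥ 3 × 7 = 21, which does not hold.

False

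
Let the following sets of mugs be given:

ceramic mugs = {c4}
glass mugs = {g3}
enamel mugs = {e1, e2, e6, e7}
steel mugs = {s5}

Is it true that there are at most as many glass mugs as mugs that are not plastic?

There is 1 glass mug.
There are 7 mugs that are not plastic.
The claim requires 1 ≤ 7, which holds.

True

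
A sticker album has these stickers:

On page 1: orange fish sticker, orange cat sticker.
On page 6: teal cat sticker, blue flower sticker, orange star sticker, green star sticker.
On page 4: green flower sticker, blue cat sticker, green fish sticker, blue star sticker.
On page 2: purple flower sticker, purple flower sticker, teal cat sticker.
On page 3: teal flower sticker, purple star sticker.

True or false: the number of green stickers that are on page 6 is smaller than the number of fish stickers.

|green stickers on page 6| = 1.
|fish stickers| = 2.
The claim requires 1 < 2, which holds.

True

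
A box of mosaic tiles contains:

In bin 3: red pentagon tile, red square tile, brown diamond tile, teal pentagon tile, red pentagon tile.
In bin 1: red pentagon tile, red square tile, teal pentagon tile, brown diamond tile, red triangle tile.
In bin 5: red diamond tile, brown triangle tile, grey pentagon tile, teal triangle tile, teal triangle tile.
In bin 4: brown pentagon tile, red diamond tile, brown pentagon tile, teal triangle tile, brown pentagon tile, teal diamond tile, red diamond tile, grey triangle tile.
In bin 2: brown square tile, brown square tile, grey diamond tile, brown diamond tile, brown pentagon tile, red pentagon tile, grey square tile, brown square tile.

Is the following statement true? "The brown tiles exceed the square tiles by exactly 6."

|brown tiles| = 11.
|square tiles| = 6.
The claim requires 11 − 6 (= 5) to equal 6, which does not hold.

False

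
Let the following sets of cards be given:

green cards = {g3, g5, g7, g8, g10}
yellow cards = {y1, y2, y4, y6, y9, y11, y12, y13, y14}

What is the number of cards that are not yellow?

Total cards: 14; with the excluded value: 9; remaining 14 − 9 = 5.

5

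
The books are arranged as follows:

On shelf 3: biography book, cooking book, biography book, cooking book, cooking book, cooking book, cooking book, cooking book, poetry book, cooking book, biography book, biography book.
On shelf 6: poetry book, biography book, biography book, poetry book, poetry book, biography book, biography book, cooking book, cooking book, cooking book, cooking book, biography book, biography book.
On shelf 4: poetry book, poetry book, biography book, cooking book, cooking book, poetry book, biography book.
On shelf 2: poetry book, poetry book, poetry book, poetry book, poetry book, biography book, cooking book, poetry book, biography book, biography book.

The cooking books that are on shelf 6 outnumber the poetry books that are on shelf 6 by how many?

cooking books on shelf 6: 4.
poetry books on shelf 6: 3.
4 − 3 = 1.

1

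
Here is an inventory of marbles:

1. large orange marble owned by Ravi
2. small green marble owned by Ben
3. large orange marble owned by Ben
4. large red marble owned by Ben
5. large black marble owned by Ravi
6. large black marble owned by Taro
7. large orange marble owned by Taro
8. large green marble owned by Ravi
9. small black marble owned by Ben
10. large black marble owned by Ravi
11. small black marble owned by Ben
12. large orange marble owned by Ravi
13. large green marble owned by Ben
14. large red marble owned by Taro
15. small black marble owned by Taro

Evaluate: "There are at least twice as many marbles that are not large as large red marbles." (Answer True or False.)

True

There are 4 marbles that are not large.
There are 2 large red marbles.
The claim requires 4 ≥ 2 × 2 = 4, which holds.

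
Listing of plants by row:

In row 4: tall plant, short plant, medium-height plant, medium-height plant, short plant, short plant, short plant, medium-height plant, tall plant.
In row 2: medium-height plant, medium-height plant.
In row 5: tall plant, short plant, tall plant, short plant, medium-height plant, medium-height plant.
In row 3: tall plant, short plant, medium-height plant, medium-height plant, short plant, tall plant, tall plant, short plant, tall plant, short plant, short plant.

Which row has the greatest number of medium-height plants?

row 4

Counts by row (restricted to medium-height plants): row 4→3, row 3→2, row 5→2, row 2→2.
The maximum is 3, held uniquely by row 4.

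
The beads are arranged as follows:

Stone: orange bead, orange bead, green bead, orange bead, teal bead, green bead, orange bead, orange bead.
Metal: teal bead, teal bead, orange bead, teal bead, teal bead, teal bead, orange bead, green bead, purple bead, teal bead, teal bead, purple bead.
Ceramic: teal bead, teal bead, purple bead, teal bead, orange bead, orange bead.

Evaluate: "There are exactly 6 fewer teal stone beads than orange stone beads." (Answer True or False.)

There is 1 teal stone bead.
There are 5 orange stone beads.
The claim requires 5 − 1 (= 4) to equal 6, which does not hold.

False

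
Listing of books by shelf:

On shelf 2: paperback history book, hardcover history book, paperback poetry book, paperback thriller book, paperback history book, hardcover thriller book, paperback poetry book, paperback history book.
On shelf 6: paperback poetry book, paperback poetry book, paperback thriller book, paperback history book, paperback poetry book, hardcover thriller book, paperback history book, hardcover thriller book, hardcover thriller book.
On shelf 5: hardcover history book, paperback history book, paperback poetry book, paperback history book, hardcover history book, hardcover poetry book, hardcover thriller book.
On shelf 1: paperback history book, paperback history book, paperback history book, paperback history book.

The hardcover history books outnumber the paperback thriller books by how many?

1

hardcover history books: 3.
paperback thriller books: 2.
3 − 2 = 1.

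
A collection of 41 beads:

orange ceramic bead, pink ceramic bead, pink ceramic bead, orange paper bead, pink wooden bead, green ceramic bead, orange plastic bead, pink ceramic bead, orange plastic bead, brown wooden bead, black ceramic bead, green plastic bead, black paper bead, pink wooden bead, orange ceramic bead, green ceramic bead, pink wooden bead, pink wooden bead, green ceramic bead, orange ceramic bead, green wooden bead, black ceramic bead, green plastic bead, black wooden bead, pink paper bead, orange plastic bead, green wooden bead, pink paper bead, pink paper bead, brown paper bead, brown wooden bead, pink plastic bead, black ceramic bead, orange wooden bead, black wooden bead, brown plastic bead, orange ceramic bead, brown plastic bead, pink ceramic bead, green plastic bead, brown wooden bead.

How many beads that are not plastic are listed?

32

Total beads: 41; with the excluded value: 9; remaining 41 − 9 = 32.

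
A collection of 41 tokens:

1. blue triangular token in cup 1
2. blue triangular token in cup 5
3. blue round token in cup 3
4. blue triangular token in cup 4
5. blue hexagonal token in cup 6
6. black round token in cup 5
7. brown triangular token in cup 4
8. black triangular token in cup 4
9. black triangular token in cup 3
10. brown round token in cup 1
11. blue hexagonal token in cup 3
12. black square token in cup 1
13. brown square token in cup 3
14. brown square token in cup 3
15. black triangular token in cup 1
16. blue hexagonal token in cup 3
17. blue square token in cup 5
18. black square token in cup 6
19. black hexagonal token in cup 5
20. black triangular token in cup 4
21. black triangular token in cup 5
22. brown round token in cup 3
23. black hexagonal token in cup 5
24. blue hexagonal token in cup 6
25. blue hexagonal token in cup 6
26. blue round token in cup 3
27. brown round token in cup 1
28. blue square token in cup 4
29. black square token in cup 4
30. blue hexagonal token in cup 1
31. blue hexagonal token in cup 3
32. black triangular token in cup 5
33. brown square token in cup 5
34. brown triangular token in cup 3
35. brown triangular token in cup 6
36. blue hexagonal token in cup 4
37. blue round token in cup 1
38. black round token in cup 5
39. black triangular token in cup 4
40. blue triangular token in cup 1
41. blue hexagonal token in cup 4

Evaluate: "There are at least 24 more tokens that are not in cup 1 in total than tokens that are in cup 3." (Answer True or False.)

tokens that are not in cup 1: 33.
tokens in cup 3: 10.
The claim requires 33 − 10 = 23 ≥ 24, which does not hold.

False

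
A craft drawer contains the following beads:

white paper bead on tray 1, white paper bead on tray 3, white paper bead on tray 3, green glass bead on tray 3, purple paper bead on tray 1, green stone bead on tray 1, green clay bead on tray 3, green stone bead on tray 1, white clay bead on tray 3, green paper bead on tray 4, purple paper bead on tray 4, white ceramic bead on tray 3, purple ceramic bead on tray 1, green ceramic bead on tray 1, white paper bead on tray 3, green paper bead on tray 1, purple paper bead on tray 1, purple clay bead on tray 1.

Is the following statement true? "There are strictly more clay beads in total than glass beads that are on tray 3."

True

There are 3 clay beads.
There is 1 glass bead on tray 3.
The claim requires 3 > 1, which holds.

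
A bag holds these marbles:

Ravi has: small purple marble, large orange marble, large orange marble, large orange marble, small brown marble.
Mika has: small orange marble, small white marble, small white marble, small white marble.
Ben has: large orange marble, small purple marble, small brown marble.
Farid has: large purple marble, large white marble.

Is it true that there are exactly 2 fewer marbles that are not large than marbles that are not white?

True

There are 8 marbles that are not large.
There are 10 marbles that are not white.
The claim requires 10 − 8 (= 2) to equal 2, which holds.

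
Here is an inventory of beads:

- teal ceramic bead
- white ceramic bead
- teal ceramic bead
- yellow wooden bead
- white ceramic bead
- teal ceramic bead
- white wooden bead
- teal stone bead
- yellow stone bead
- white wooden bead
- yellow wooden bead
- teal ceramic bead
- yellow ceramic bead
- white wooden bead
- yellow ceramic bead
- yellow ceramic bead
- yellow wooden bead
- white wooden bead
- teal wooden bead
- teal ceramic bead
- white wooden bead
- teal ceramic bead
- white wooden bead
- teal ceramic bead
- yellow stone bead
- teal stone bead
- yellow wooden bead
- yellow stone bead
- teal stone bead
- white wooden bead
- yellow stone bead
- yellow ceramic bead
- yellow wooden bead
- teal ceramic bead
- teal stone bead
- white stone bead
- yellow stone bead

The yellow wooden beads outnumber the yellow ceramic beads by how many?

1

yellow wooden beads: 5.
yellow ceramic beads: 4.
5 − 4 = 1.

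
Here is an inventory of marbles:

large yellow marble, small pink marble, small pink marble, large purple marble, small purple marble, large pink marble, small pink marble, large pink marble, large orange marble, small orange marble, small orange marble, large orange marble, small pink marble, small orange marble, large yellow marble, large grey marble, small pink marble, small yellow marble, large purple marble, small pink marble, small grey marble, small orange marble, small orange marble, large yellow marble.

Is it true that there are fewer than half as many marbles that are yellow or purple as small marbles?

There are 7 marbles that are yellow or purple.
There are 14 small marbles.
The claim requires 2 × 7 = 14 < 14, which does not hold.

False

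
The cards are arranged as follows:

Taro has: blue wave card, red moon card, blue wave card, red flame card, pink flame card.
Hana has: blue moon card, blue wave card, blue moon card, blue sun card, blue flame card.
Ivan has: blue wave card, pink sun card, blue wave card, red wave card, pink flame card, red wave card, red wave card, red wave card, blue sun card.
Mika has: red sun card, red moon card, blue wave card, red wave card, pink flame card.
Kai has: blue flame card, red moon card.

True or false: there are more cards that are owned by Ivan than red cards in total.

cards owned by Ivan: 9.
red cards: 10.
The claim requires 9 > 10, which does not hold.

False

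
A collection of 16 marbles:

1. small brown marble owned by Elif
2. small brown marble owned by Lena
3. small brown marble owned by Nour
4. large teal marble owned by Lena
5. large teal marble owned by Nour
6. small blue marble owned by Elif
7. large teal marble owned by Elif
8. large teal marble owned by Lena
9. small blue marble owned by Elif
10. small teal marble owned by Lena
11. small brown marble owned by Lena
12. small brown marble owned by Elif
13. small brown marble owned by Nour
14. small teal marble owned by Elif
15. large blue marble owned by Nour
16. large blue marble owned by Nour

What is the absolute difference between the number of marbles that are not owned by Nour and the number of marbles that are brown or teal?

1

marbles that are not owned by Nour: 11. marbles that are brown or teal: 12.
|11 − 12| = 12 − 11 = 1.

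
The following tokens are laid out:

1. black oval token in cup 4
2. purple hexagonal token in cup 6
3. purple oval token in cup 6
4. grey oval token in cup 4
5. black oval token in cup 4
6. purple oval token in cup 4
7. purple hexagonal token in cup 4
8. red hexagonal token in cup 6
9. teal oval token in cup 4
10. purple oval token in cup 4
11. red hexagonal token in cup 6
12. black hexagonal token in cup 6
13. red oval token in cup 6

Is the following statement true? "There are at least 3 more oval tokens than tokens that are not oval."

There are 8 oval tokens.
There are 5 tokens that are not oval.
The claim requires 8 − 5 = 3 ≥ 3, which holds.

True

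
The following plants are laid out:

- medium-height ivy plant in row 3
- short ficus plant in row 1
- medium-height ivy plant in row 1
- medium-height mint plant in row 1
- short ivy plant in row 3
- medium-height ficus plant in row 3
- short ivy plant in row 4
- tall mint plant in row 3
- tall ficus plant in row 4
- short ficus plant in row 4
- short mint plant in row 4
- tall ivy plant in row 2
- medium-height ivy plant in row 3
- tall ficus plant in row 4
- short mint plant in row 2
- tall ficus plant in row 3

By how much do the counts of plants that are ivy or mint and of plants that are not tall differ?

1

plants that are ivy or mint: 10. plants that are not tall: 11.
|10 − 11| = 11 − 10 = 1.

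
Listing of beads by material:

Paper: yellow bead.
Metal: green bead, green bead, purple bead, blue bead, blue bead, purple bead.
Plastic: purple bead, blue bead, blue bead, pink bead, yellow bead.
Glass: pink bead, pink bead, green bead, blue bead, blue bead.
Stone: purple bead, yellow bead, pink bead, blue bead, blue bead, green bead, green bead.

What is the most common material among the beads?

Counts by material: stone 7, metal 6, glass 5, plastic 5, paper 1.
The maximum is 7, held uniquely by stone.

stone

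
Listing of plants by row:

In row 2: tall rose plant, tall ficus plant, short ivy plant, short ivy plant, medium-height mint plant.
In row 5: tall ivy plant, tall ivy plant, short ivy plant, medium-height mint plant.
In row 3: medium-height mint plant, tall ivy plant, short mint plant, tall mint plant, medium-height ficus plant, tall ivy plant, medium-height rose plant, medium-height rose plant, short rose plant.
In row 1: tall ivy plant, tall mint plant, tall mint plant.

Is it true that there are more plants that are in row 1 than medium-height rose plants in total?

True

|plants in row 1| = 3.
|medium-height rose plants| = 2.
The claim requires 3 > 2, which holds.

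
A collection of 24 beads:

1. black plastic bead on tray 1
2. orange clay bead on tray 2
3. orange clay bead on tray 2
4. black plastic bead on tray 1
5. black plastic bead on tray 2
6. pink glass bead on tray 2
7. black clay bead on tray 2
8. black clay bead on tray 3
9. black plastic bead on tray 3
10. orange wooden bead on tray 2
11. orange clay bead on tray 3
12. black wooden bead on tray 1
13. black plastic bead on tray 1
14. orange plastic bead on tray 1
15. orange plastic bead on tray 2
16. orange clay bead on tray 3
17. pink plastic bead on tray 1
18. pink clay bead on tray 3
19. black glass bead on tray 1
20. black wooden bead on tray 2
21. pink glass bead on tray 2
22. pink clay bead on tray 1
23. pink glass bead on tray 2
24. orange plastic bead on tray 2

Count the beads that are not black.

14

Total beads: 24; with the excluded value: 10; remaining 24 − 10 = 14.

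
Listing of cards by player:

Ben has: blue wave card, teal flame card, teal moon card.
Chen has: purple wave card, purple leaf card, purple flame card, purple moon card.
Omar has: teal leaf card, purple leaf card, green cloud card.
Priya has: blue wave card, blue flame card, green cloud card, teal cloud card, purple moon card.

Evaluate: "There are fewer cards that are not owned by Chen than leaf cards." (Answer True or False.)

False

|cards that are not owned by Chen| = 11.
|leaf cards| = 3.
The claim requires 11 < 3, which does not hold.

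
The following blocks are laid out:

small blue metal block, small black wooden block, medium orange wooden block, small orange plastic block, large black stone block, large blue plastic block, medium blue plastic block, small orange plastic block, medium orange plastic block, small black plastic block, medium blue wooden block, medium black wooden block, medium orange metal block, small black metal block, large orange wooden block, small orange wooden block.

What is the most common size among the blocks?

small

Counts by size: small 7, medium 6, large 3.
The maximum is 7, held uniquely by small.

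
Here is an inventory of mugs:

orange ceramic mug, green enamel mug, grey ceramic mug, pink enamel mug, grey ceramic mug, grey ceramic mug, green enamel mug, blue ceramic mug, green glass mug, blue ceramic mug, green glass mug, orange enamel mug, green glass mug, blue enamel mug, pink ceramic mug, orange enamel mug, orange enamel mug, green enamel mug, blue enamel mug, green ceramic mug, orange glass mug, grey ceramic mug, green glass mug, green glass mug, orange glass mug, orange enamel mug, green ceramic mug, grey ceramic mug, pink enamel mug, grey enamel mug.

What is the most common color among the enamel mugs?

Counts by color (restricted to enamel mugs): orange 4, green 3, pink 2, blue 2, grey 1.
The maximum is 4, held uniquely by orange.

orange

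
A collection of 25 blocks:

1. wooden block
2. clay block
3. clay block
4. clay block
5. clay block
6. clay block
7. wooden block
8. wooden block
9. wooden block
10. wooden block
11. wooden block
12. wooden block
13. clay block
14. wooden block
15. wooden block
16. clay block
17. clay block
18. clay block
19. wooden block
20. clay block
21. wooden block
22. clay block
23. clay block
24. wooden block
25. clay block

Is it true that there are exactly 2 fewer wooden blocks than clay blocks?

False

There are 12 wooden blocks.
There are 13 clay blocks.
The claim requires 13 − 12 (= 1) to equal 2, which does not hold.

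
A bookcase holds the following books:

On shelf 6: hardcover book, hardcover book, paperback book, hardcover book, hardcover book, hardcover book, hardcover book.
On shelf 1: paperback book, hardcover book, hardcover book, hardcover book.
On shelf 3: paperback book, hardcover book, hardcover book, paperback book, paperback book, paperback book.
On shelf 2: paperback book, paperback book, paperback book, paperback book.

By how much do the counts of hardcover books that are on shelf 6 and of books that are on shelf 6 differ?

1

hardcover books on shelf 6: 6. books on shelf 6: 7.
|6 − 7| = 7 − 6 = 1.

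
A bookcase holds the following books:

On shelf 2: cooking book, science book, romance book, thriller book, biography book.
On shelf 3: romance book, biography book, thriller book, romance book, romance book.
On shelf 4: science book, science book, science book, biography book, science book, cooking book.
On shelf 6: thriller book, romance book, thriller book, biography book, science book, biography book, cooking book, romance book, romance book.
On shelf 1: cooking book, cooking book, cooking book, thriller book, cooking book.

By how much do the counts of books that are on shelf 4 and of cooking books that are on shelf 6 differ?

5

books on shelf 4: 6. cooking books on shelf 6: 1.
|6 − 1| = 6 − 1 = 5.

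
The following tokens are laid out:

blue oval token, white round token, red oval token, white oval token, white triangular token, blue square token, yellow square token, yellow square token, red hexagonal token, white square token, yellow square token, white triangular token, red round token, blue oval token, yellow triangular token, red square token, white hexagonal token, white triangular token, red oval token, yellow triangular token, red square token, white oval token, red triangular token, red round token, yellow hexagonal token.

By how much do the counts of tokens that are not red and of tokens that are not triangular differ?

2

tokens that are not red: 17. tokens that are not triangular: 19.
|17 − 19| = 19 − 17 = 2.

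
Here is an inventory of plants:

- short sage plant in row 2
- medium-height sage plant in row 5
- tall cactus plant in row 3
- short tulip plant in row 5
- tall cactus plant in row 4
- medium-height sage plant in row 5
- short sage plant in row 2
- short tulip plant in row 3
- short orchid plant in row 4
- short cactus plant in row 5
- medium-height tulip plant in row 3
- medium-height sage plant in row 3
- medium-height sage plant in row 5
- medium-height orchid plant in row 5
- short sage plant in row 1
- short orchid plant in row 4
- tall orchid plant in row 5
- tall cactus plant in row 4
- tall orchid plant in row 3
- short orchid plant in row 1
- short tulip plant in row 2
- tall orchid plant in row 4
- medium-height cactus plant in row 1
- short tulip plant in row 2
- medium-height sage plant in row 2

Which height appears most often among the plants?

Counts by height: short 11, medium-height 8, tall 6.
The maximum is 11, held uniquely by short.

short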